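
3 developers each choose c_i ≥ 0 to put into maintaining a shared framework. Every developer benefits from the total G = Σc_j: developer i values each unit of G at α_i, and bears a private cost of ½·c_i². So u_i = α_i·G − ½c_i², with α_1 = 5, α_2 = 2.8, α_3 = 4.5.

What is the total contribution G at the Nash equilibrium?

Developer i's FOC: ∂u_i/∂c_i = α_i − c_i = 0, so c_i* = α_i.
NE contributions = (5, 2.8, 4.5); G = 12.3.

12.3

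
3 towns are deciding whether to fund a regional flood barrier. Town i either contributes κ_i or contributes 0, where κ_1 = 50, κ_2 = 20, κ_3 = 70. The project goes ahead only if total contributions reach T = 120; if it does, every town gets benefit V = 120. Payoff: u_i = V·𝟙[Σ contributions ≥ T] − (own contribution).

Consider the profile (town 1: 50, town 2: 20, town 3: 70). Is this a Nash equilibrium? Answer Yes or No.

No

Total = 140 ≥ 120: provided.
Town 1 (pledges 50, payoff 70): dropping to 0 → total 90, payoff 0. No gain.
Town 2 (pledges 20, payoff 100): dropping to 0 → total 120, payoff 120. Profitable deviation.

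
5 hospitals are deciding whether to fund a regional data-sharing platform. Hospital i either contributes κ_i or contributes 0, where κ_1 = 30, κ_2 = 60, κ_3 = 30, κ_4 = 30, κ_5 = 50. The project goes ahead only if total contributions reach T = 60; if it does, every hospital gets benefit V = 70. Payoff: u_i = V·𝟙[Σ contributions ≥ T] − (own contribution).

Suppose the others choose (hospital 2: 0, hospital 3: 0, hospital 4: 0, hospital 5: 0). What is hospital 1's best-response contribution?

0

Others' total = 0. Even contributing 30 gives 30 < 60: no benefit either way.
Best response: 0.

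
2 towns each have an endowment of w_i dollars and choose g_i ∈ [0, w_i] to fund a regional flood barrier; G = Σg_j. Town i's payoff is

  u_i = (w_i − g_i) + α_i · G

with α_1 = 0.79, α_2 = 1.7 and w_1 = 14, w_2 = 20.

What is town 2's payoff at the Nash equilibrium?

∂u_i/∂g_i = α_i − 1, so town i contributes w_i if α_i > 1, else 0.
α_i > 1 for i ∈ {2}; NE contributions (0, 20), G = 20.
u_2 = (20 − 20) + 1.7·20 = 34.

34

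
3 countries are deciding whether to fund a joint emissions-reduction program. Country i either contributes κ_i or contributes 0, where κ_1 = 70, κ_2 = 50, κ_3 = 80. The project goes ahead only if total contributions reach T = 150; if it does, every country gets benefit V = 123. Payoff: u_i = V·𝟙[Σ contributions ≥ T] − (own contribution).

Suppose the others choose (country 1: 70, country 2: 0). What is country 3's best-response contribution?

80

Others' total = 70. Contributing 80 brings total to 150 ≥ 150: gain V − κ_3 = 43.
Best response: 80.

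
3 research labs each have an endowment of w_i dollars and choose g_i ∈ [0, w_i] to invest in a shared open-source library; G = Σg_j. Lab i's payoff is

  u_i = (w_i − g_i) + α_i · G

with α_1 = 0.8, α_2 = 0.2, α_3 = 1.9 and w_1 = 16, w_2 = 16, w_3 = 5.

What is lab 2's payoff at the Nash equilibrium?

17

∂u_i/∂g_i = α_i − 1, so lab i contributes w_i if α_i > 1, else 0.
α_i > 1 for i ∈ {3}; NE contributions (0, 0, 5), G = 5.
u_2 = (16 − 0) + 0.2·5 = 17.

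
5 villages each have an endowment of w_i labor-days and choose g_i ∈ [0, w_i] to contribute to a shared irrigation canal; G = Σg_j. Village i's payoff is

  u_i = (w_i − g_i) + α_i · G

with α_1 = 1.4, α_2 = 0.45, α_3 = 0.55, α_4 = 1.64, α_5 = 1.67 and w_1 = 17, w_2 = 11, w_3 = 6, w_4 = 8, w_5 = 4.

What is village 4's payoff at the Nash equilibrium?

∂u_i/∂g_i = α_i − 1, so village i contributes w_i if α_i > 1, else 0.
α_i > 1 for i ∈ {1, 4, 5}; NE contributions (17, 0, 0, 8, 4), G = 29.
u_4 = (8 − 8) + 1.64·29 = 47.56.

47.56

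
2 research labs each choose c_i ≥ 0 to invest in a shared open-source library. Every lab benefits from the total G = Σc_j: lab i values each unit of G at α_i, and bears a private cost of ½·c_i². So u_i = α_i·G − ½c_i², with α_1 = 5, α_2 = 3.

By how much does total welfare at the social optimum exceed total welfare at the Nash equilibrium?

Lab i's FOC: ∂u_i/∂c_i = α_i − c_i = 0, so c_i* = α_i.
NE contributions = (5, 3); G = 8.
W^NE = (Σα)·G − ½Σα_i² = 8² − ½·34 = 47.
Planner sets c_i = Σα_j = 8 for every i, so G^SO = 2·8 = 16.
W^SO = (Σα)·G^SO − ½·2·(Σα)² = (2/2)·8² = 64.
Deadweight loss = W^SO − W^NE = 17.

17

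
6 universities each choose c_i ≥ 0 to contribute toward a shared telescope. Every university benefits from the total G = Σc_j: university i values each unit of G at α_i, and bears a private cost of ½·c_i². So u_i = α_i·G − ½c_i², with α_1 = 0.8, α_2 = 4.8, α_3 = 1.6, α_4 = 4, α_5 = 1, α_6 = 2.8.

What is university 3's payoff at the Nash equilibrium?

22.72

University i's FOC: ∂u_i/∂c_i = α_i − c_i = 0, so c_i* = α_i.
NE contributions = (0.8, 4.8, 1.6, 4, 1, 2.8); G = 15.
u_3 = α_3·G − ½·(c_3)² = 1.6·15 − ½·1.6² = 22.72.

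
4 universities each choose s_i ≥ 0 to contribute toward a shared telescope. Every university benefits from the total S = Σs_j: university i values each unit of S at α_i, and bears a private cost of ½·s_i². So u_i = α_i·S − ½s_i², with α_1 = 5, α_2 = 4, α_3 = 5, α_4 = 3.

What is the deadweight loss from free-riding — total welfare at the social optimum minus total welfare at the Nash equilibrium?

326.5

University i's FOC: ∂u_i/∂s_i = α_i − s_i = 0, so s_i* = α_i.
NE contributions = (5, 4, 5, 3); S = 17.
W^NE = (Σα)·S − ½Σα_i² = 17² − ½·75 = 251.5.
Planner sets s_i = Σα_j = 17 for every i, so S^SO = 4·17 = 68.
W^SO = (Σα)·S^SO − ½·4·(Σα)² = (4/2)·17² = 578.
Deadweight loss = W^SO − W^NE = 326.5.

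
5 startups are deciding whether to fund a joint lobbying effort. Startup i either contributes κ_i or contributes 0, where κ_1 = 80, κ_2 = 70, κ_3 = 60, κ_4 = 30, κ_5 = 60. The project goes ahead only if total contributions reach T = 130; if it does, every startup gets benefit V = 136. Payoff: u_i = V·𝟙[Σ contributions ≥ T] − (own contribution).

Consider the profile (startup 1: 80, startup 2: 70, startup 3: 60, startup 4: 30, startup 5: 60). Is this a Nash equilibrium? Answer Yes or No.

Total = 300 ≥ 130: provided.
Startup 1 (pledges 80, payoff 56): dropping to 0 → total 220, payoff 136. Profitable deviation.

No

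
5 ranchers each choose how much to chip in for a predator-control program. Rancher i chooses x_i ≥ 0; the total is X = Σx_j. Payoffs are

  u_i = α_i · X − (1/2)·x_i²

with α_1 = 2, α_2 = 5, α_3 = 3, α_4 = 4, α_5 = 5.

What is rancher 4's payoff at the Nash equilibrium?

Rancher i's FOC: ∂u_i/∂x_i = α_i − x_i = 0, so x_i* = α_i.
NE contributions = (2, 5, 3, 4, 5); X = 19.
u_4 = α_4·X − ½·(x_4)² = 4·19 − ½·4² = 68.

68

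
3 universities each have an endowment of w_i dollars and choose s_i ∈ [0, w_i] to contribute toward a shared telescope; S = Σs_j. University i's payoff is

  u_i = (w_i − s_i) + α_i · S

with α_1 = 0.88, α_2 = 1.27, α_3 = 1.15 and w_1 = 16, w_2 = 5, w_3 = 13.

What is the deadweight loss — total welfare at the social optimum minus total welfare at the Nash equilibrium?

∂u_i/∂s_i = α_i − 1, so university i contributes w_i if α_i > 1, else 0.
α_i > 1 for i ∈ {2, 3}; NE contributions (0, 5, 13), S = 18.
W^NE = Σw_i − S^NE + (Σα_i)·S^NE = 34 + 2.3·18 = 75.4.
Planner: ∂(Σu_j)/∂s_i = Σα_j − 1 = 2.3 > 0, so everyone contributes w_i; S^SO = 34, W^SO = 34 + 2.3·34 = 112.2.
Deadweight loss = 36.8.

36.8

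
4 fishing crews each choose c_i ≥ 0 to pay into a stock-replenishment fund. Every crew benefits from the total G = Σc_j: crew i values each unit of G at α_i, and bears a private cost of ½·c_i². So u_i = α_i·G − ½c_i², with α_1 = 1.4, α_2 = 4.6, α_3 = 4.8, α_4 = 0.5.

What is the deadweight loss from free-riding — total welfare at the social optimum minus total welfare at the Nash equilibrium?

Crew i's FOC: ∂u_i/∂c_i = α_i − c_i = 0, so c_i* = α_i.
NE contributions = (1.4, 4.6, 4.8, 0.5); G = 11.3.
W^NE = (Σα)·G − ½Σα_i² = 11.3² − ½·46.41 = 104.485.
Planner sets c_i = Σα_j = 11.3 for every i, so G^SO = 4·11.3 = 45.2.
W^SO = (Σα)·G^SO − ½·4·(Σα)² = (4/2)·11.3² = 255.38.
Deadweight loss = W^SO − W^NE = 150.895.

150.895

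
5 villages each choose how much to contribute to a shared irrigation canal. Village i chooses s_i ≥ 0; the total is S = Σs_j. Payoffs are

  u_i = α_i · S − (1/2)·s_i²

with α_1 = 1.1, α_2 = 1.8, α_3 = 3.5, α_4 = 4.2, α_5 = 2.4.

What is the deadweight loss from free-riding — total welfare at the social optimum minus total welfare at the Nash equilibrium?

Village i's FOC: ∂u_i/∂s_i = α_i − s_i = 0, so s_i* = α_i.
NE contributions = (1.1, 1.8, 3.5, 4.2, 2.4); S = 13.
W^NE = (Σα)·S − ½Σα_i² = 13² − ½·40.1 = 148.95.
Planner sets s_i = Σα_j = 13 for every i, so S^SO = 5·13 = 65.
W^SO = (Σα)·S^SO − ½·5·(Σα)² = (5/2)·13² = 422.5.
Deadweight loss = W^SO − W^NE = 273.55.

273.55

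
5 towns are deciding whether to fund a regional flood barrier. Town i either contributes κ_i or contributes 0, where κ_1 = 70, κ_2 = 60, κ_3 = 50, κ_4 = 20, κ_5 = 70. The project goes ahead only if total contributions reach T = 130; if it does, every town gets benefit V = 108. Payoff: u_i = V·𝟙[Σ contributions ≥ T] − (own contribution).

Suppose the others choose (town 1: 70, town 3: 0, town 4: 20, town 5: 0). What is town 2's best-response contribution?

60

Others' total = 90. Contributing 60 brings total to 150 ≥ 130: gain V − κ_2 = 48.
Best response: 60.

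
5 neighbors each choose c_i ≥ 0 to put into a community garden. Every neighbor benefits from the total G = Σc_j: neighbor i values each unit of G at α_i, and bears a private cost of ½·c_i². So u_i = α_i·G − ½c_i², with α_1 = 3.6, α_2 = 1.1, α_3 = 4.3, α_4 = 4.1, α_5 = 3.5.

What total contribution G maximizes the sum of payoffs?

83

Planner FOC: ∂(Σu_j)/∂c_i = (Σα_j) − c_i = 0, so c_i^SO = Σα_j = 16.6 for every i; G^SO = 83.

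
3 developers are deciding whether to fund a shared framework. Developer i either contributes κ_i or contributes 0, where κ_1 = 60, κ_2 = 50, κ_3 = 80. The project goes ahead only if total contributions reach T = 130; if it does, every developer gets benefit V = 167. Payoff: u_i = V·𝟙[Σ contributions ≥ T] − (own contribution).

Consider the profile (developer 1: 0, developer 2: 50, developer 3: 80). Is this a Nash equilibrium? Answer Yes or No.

Total = 130 ≥ 130: provided.
Developer 1 (pledges 0, payoff 167): pledging 60 → total 190, payoff 107. No gain.
Developer 2 (pledges 50, payoff 117): dropping to 0 → total 80, payoff 0. No gain.
Developer 3 (pledges 80, payoff 87): dropping to 0 → total 50, payoff 0. No gain.

Yes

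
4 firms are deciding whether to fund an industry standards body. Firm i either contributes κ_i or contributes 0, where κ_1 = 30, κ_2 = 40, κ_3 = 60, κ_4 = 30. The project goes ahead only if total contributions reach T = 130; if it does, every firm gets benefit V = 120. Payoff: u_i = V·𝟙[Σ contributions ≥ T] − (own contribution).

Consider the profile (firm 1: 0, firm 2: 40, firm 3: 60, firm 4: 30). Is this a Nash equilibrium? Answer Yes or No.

Total = 130 ≥ 130: provided.
Firm 1 (pledges 0, payoff 120): pledging 30 → total 160, payoff 90. No gain.
Firm 2 (pledges 40, payoff 80): dropping to 0 → total 90, payoff 0. No gain.
Firm 3 (pledges 60, payoff 60): dropping to 0 → total 70, payoff 0. No gain.
Firm 4 (pledges 30, payoff 90): dropping to 0 → total 100, payoff 0. No gain.

Yes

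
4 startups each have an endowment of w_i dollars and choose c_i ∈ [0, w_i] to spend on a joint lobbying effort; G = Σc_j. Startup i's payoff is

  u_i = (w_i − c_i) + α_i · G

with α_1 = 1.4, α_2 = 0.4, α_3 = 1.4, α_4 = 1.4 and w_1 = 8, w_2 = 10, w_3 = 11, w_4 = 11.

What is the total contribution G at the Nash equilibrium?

30

∂u_i/∂c_i = α_i − 1, so startup i contributes w_i if α_i > 1, else 0.
α_i > 1 for i ∈ {1, 3, 4}; NE contributions (8, 0, 11, 11), G = 30.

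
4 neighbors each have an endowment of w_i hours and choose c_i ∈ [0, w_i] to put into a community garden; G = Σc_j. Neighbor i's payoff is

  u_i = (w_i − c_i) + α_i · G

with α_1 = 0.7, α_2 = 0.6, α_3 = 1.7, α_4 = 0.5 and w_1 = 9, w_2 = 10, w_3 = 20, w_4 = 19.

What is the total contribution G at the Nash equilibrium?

20

∂u_i/∂c_i = α_i − 1, so neighbor i contributes w_i if α_i > 1, else 0.
α_i > 1 for i ∈ {3}; NE contributions (0, 0, 20, 0), G = 20.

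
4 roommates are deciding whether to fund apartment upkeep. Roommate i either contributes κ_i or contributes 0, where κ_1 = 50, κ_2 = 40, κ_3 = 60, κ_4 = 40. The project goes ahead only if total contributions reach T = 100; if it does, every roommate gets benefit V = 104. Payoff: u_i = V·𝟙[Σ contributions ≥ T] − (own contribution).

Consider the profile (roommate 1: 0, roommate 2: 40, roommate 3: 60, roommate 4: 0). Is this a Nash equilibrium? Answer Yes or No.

Yes

Total = 100 ≥ 100: provided.
Roommate 1 (pledges 0, payoff 104): pledging 50 → total 150, payoff 54. No gain.
Roommate 2 (pledges 40, payoff 64): dropping to 0 → total 60, payoff 0. No gain.
Roommate 3 (pledges 60, payoff 44): dropping to 0 → total 40, payoff 0. No gain.
Roommate 4 (pledges 0, payoff 104): pledging 40 → total 140, payoff 64. No gain.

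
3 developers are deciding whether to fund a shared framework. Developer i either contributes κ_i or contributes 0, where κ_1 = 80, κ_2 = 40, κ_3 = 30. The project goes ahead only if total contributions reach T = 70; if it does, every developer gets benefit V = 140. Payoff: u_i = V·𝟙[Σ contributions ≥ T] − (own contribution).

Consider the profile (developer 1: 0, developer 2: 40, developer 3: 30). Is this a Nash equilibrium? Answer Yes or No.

Yes

Total = 70 ≥ 70: provided.
Developer 1 (pledges 0, payoff 140): pledging 80 → total 150, payoff 60. No gain.
Developer 2 (pledges 40, payoff 100): dropping to 0 → total 30, payoff 0. No gain.
Developer 3 (pledges 30, payoff 110): dropping to 0 → total 40, payoff 0. No gain.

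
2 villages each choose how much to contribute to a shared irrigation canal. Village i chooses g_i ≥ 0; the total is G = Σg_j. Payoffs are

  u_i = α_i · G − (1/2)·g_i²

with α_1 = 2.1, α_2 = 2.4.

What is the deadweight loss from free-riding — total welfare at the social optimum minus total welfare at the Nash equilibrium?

5.085

Village i's FOC: ∂u_i/∂g_i = α_i − g_i = 0, so g_i* = α_i.
NE contributions = (2.1, 2.4); G = 4.5.
W^NE = (Σα)·G − ½Σα_i² = 4.5² − ½·10.17 = 15.165.
Planner sets g_i = Σα_j = 4.5 for every i, so G^SO = 2·4.5 = 9.
W^SO = (Σα)·G^SO − ½·2·(Σα)² = (2/2)·4.5² = 20.25.
Deadweight loss = W^SO − W^NE = 5.085.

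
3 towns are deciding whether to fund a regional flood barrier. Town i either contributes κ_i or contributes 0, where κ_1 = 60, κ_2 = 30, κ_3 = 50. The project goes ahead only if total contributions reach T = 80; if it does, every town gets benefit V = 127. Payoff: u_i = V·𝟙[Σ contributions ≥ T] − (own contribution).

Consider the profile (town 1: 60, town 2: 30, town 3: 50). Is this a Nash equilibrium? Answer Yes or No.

No

Total = 140 ≥ 80: provided.
Town 1 (pledges 60, payoff 67): dropping to 0 → total 80, payoff 127. Profitable deviation.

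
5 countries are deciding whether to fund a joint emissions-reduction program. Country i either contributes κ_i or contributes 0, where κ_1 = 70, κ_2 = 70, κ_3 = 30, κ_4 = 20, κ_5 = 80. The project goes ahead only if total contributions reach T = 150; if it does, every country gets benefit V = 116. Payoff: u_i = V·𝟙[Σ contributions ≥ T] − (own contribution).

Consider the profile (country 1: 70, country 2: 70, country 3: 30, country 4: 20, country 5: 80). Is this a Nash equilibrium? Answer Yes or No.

Total = 270 ≥ 150: provided.
Country 1 (pledges 70, payoff 46): dropping to 0 → total 200, payoff 116. Profitable deviation.

No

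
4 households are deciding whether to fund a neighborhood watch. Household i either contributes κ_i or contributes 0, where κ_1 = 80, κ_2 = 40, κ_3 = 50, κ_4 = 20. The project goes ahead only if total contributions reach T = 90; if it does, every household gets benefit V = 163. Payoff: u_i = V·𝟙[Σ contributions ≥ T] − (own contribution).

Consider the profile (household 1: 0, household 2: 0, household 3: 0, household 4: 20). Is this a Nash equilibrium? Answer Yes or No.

Total = 20 < 90: not provided.
Household 1 (pledges 0, payoff 0): pledging 80 → total 100, payoff 83. Profitable deviation.

No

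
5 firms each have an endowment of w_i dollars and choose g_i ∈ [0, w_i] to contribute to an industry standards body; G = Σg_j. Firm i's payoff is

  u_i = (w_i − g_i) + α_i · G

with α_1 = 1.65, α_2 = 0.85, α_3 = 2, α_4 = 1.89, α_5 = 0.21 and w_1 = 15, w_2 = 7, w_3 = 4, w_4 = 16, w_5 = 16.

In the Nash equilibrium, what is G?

∂u_i/∂g_i = α_i − 1, so firm i contributes w_i if α_i > 1, else 0.
α_i > 1 for i ∈ {1, 3, 4}; NE contributions (15, 0, 4, 16, 0), G = 35.

35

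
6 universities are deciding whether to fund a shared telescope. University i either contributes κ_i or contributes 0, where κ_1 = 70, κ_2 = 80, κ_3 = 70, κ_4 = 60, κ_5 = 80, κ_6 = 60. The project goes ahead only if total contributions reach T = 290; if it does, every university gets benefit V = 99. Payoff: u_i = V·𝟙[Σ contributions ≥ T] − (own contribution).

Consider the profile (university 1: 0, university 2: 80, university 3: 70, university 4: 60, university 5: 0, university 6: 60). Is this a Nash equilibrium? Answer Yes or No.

Total = 270 < 290: not provided.
University 1 (pledges 0, payoff 0): pledging 70 → total 340, payoff 29. Profitable deviation.

No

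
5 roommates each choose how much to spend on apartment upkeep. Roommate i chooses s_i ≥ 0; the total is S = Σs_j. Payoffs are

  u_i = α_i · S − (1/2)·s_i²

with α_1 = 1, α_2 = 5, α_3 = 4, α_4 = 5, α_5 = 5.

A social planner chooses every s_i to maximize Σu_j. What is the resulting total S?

Planner FOC: ∂(Σu_j)/∂s_i = (Σα_j) − s_i = 0, so s_i^SO = Σα_j = 20 for every i; S^SO = 100.

100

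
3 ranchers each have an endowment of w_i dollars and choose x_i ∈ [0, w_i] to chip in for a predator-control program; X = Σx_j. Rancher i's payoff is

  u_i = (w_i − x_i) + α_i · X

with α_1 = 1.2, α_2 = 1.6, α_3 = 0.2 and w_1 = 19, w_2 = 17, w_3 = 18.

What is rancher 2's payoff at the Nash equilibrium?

57.6

∂u_i/∂x_i = α_i − 1, so rancher i contributes w_i if α_i > 1, else 0.
α_i > 1 for i ∈ {1, 2}; NE contributions (19, 17, 0), X = 36.
u_2 = (17 − 17) + 1.6·36 = 57.6.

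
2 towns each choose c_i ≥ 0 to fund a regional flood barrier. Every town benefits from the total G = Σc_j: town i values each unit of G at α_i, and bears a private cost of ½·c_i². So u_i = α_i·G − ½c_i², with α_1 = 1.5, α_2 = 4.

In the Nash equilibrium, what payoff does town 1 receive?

7.125

Town i's FOC: ∂u_i/∂c_i = α_i − c_i = 0, so c_i* = α_i.
NE contributions = (1.5, 4); G = 5.5.
u_1 = α_1·G − ½·(c_1)² = 1.5·5.5 − ½·1.5² = 7.125.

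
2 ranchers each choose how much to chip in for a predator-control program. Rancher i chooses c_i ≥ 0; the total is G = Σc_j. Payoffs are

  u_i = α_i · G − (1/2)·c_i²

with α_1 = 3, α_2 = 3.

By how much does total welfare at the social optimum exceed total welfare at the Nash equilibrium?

9

Rancher i's FOC: ∂u_i/∂c_i = α_i − c_i = 0, so c_i* = α_i.
NE contributions = (3, 3); G = 6.
W^NE = (Σα)·G − ½Σα_i² = 6² − ½·18 = 27.
Planner sets c_i = Σα_j = 6 for every i, so G^SO = 2·6 = 12.
W^SO = (Σα)·G^SO − ½·2·(Σα)² = (2/2)·6² = 36.
Deadweight loss = W^SO − W^NE = 9.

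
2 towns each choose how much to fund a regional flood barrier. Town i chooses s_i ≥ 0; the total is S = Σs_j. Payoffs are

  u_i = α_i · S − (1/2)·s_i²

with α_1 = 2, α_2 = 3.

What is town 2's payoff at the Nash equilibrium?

10.5

Town i's FOC: ∂u_i/∂s_i = α_i − s_i = 0, so s_i* = α_i.
NE contributions = (2, 3); S = 5.
u_2 = α_2·S − ½·(s_2)² = 3·5 − ½·3² = 10.5.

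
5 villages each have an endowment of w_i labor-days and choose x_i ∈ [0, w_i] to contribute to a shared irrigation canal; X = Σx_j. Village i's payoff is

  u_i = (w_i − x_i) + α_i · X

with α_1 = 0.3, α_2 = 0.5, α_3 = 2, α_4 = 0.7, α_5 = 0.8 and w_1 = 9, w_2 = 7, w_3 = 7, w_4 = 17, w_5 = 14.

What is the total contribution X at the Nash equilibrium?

7

∂u_i/∂x_i = α_i − 1, so village i contributes w_i if α_i > 1, else 0.
α_i > 1 for i ∈ {3}; NE contributions (0, 0, 7, 0, 0), X = 7.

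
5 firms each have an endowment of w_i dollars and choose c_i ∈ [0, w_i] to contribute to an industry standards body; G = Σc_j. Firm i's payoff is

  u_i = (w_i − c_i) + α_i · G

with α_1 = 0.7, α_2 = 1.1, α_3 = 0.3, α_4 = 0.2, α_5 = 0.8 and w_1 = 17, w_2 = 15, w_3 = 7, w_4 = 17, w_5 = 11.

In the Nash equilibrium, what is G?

15

∂u_i/∂c_i = α_i − 1, so firm i contributes w_i if α_i > 1, else 0.
α_i > 1 for i ∈ {2}; NE contributions (0, 15, 0, 0, 0), G = 15.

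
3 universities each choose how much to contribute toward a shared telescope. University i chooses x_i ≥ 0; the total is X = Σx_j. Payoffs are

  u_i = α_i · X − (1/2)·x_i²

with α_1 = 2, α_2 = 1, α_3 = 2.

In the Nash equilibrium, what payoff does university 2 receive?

University i's FOC: ∂u_i/∂x_i = α_i − x_i = 0, so x_i* = α_i.
NE contributions = (2, 1, 2); X = 5.
u_2 = α_2·X − ½·(x_2)² = 1·5 − ½·1² = 4.5.

4.5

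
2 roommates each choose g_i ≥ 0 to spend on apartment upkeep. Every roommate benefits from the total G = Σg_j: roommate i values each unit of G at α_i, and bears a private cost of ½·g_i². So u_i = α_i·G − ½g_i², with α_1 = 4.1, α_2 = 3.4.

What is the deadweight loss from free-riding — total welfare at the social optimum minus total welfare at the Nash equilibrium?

14.185

Roommate i's FOC: ∂u_i/∂g_i = α_i − g_i = 0, so g_i* = α_i.
NE contributions = (4.1, 3.4); G = 7.5.
W^NE = (Σα)·G − ½Σα_i² = 7.5² − ½·28.37 = 42.065.
Planner sets g_i = Σα_j = 7.5 for every i, so G^SO = 2·7.5 = 15.
W^SO = (Σα)·G^SO − ½·2·(Σα)² = (2/2)·7.5² = 56.25.
Deadweight loss = W^SO − W^NE = 14.185.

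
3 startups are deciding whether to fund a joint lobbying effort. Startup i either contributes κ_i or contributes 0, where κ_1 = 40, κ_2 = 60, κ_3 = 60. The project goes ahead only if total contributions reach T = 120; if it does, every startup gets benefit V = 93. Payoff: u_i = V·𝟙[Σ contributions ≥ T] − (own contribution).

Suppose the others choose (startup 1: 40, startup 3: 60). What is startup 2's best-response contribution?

Others' total = 100. Contributing 60 brings total to 160 ≥ 120: gain V − κ_2 = 33.
Best response: 60.

60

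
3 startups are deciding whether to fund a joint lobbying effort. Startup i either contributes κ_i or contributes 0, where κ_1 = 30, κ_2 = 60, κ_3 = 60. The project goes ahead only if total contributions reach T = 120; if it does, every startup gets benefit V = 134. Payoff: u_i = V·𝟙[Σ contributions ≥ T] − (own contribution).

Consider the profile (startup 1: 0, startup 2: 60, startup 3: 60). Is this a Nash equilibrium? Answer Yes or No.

Total = 120 ≥ 120: provided.
Startup 1 (pledges 0, payoff 134): pledging 30 → total 150, payoff 104. No gain.
Startup 2 (pledges 60, payoff 74): dropping to 0 → total 60, payoff 0. No gain.
Startup 3 (pledges 60, payoff 74): dropping to 0 → total 60, payoff 0. No gain.

Yes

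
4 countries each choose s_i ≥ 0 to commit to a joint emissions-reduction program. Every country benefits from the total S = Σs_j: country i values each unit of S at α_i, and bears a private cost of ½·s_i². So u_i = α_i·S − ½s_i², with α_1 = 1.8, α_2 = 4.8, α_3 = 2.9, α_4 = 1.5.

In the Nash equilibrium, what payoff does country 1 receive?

18.18

Country i's FOC: ∂u_i/∂s_i = α_i − s_i = 0, so s_i* = α_i.
NE contributions = (1.8, 4.8, 2.9, 1.5); S = 11.
u_1 = α_1·S − ½·(s_1)² = 1.8·11 − ½·1.8² = 18.18.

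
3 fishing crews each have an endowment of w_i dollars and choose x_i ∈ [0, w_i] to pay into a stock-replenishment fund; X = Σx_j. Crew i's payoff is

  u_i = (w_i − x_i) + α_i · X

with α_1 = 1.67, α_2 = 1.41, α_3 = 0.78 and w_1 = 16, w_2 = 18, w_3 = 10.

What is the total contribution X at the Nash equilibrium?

∂u_i/∂x_i = α_i − 1, so crew i contributes w_i if α_i > 1, else 0.
α_i > 1 for i ∈ {1, 2}; NE contributions (16, 18, 0), X = 34.

34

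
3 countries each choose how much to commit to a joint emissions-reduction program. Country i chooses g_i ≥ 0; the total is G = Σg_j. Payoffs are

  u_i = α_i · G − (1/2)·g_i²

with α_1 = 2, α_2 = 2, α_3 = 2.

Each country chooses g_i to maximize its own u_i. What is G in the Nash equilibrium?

Country i's FOC: ∂u_i/∂g_i = α_i − g_i = 0, so g_i* = α_i.
NE contributions = (2, 2, 2); G = 6.

6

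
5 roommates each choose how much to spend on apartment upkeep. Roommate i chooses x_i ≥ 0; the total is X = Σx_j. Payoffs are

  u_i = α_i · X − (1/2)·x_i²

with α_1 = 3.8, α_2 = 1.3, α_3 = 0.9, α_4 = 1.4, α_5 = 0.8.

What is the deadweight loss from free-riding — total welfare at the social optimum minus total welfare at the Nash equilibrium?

110.63

Roommate i's FOC: ∂u_i/∂x_i = α_i − x_i = 0, so x_i* = α_i.
NE contributions = (3.8, 1.3, 0.9, 1.4, 0.8); X = 8.2.
W^NE = (Σα)·X − ½Σα_i² = 8.2² − ½·19.54 = 57.47.
Planner sets x_i = Σα_j = 8.2 for every i, so X^SO = 5·8.2 = 41.
W^SO = (Σα)·X^SO − ½·5·(Σα)² = (5/2)·8.2² = 168.1.
Deadweight loss = W^SO − W^NE = 110.63.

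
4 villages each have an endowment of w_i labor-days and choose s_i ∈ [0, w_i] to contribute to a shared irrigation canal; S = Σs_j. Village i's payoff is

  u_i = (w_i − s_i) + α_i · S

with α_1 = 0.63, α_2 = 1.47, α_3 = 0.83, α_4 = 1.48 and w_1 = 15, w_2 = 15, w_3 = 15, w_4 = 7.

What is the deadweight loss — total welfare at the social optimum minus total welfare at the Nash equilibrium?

102.3

∂u_i/∂s_i = α_i − 1, so village i contributes w_i if α_i > 1, else 0.
α_i > 1 for i ∈ {2, 4}; NE contributions (0, 15, 0, 7), S = 22.
W^NE = Σw_i − S^NE + (Σα_i)·S^NE = 52 + 3.41·22 = 127.02.
Planner: ∂(Σu_j)/∂s_i = Σα_j − 1 = 3.41 > 0, so everyone contributes w_i; S^SO = 52, W^SO = 52 + 3.41·52 = 229.32.
Deadweight loss = 102.3.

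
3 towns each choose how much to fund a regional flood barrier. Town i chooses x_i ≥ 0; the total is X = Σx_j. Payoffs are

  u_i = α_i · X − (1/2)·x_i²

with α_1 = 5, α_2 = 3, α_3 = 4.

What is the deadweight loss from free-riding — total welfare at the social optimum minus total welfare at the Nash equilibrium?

97

Town i's FOC: ∂u_i/∂x_i = α_i − x_i = 0, so x_i* = α_i.
NE contributions = (5, 3, 4); X = 12.
W^NE = (Σα)·X − ½Σα_i² = 12² − ½·50 = 119.
Planner sets x_i = Σα_j = 12 for every i, so X^SO = 3·12 = 36.
W^SO = (Σα)·X^SO − ½·3·(Σα)² = (3/2)·12² = 216.
Deadweight loss = W^SO − W^NE = 97.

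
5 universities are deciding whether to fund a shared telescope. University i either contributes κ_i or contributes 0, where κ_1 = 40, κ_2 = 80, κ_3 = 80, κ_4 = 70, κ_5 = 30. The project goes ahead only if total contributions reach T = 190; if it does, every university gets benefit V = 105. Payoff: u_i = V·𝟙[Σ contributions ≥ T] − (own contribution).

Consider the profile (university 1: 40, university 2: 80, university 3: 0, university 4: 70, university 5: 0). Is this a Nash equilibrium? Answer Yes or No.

Yes

Total = 190 ≥ 190: provided.
University 1 (pledges 40, payoff 65): dropping to 0 → total 150, payoff 0. No gain.
University 2 (pledges 80, payoff 25): dropping to 0 → total 110, payoff 0. No gain.
University 3 (pledges 0, payoff 105): pledging 80 → total 270, payoff 25. No gain.
University 4 (pledges 70, payoff 35): dropping to 0 → total 120, payoff 0. No gain.
University 5 (pledges 0, payoff 105): pledging 30 → total 220, payoff 75. No gain.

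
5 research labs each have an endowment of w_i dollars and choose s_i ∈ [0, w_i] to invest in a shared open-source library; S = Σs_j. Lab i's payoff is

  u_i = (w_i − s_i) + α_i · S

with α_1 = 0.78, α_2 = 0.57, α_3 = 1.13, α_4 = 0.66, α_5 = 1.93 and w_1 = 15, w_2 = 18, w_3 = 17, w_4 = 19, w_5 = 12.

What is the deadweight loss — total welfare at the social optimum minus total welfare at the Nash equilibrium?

211.64

∂u_i/∂s_i = α_i − 1, so lab i contributes w_i if α_i > 1, else 0.
α_i > 1 for i ∈ {3, 5}; NE contributions (0, 0, 17, 0, 12), S = 29.
W^NE = Σw_i − S^NE + (Σα_i)·S^NE = 81 + 4.07·29 = 199.03.
Planner: ∂(Σu_j)/∂s_i = Σα_j − 1 = 4.07 > 0, so everyone contributes w_i; S^SO = 81, W^SO = 81 + 4.07·81 = 410.67.
Deadweight loss = 211.64.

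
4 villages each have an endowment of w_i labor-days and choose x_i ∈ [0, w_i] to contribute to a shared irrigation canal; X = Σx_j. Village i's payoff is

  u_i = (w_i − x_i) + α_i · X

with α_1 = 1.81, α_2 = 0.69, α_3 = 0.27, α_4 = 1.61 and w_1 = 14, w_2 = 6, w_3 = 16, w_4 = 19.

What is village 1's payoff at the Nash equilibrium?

59.73

∂u_i/∂x_i = α_i − 1, so village i contributes w_i if α_i > 1, else 0.
α_i > 1 for i ∈ {1, 4}; NE contributions (14, 0, 0, 19), X = 33.
u_1 = (14 − 14) + 1.81·33 = 59.73.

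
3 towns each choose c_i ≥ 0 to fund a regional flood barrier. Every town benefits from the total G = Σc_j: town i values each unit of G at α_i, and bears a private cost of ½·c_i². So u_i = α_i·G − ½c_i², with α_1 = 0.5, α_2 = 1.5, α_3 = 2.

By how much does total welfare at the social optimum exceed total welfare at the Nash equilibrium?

Town i's FOC: ∂u_i/∂c_i = α_i − c_i = 0, so c_i* = α_i.
NE contributions = (0.5, 1.5, 2); G = 4.
W^NE = (Σα)·G − ½Σα_i² = 4² − ½·6.5 = 12.75.
Planner sets c_i = Σα_j = 4 for every i, so G^SO = 3·4 = 12.
W^SO = (Σα)·G^SO − ½·3·(Σα)² = (3/2)·4² = 24.
Deadweight loss = W^SO − W^NE = 11.25.

11.25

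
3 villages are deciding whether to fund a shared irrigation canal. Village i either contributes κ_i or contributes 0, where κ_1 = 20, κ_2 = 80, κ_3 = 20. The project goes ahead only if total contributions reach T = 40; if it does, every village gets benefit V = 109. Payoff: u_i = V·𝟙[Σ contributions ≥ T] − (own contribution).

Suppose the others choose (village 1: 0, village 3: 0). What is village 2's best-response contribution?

80

Others' total = 0. Contributing 80 brings total to 80 ≥ 40: gain V − κ_2 = 29.
Best response: 80.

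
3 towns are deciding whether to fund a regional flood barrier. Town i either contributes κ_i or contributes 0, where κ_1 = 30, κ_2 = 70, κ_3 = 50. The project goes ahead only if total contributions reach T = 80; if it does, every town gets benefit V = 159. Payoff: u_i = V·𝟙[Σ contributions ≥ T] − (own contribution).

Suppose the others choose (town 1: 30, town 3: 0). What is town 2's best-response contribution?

Others' total = 30. Contributing 70 brings total to 100 ≥ 80: gain V − κ_2 = 89.
Best response: 70.

70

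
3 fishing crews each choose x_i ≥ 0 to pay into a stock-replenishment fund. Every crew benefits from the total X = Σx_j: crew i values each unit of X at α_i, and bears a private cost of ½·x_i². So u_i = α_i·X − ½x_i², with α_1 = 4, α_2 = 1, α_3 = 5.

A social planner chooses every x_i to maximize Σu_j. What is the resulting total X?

Planner FOC: ∂(Σu_j)/∂x_i = (Σα_j) − x_i = 0, so x_i^SO = Σα_j = 10 for every i; X^SO = 30.

30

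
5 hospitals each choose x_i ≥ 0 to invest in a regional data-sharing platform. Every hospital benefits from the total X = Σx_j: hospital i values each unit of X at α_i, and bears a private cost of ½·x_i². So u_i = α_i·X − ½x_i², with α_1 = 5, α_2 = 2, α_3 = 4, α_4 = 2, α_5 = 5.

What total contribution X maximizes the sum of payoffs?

Planner FOC: ∂(Σu_j)/∂x_i = (Σα_j) − x_i = 0, so x_i^SO = Σα_j = 18 for every i; X^SO = 90.

90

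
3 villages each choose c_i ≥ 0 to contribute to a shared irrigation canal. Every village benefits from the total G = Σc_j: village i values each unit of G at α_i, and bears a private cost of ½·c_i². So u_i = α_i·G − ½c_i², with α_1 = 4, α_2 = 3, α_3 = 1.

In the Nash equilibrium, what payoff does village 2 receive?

Village i's FOC: ∂u_i/∂c_i = α_i − c_i = 0, so c_i* = α_i.
NE contributions = (4, 3, 1); G = 8.
u_2 = α_2·G − ½·(c_2)² = 3·8 − ½·3² = 19.5.

19.5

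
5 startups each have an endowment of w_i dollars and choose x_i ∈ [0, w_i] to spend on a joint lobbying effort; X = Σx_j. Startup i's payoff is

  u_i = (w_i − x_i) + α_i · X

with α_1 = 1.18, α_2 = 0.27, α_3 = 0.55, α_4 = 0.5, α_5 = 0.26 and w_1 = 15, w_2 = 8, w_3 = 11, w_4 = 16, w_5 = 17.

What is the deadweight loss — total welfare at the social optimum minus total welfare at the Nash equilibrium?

91.52

∂u_i/∂x_i = α_i − 1, so startup i contributes w_i if α_i > 1, else 0.
α_i > 1 for i ∈ {1}; NE contributions (15, 0, 0, 0, 0), X = 15.
W^NE = Σw_i − X^NE + (Σα_i)·X^NE = 67 + 1.76·15 = 93.4.
Planner: ∂(Σu_j)/∂x_i = Σα_j − 1 = 1.76 > 0, so everyone contributes w_i; X^SO = 67, W^SO = 67 + 1.76·67 = 184.92.
Deadweight loss = 91.52.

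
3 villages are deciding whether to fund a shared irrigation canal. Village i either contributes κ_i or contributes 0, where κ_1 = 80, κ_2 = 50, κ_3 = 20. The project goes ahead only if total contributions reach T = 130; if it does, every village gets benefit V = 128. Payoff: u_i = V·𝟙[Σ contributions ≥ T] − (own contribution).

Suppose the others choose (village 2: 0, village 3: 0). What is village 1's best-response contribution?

0

Others' total = 0. Even contributing 80 gives 80 < 130: no benefit either way.
Best response: 0.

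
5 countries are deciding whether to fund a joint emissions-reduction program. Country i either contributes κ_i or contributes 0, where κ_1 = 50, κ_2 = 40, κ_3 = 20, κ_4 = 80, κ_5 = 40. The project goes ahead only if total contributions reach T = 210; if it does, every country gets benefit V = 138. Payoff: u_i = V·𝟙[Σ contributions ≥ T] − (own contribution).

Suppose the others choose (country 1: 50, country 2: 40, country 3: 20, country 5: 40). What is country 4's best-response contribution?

80

Others' total = 150. Contributing 80 brings total to 230 ≥ 210: gain V − κ_4 = 58.
Best response: 80.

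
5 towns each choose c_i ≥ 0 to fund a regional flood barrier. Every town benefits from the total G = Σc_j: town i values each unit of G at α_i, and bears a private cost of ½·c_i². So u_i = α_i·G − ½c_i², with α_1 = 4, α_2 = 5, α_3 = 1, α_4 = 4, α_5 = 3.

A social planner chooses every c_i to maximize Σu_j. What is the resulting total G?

85

Planner FOC: ∂(Σu_j)/∂c_i = (Σα_j) − c_i = 0, so c_i^SO = Σα_j = 17 for every i; G^SO = 85.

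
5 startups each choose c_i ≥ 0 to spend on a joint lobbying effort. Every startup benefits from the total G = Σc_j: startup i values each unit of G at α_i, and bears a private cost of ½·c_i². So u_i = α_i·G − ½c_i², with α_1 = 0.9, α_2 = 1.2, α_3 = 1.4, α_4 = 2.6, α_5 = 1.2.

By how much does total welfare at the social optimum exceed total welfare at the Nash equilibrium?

Startup i's FOC: ∂u_i/∂c_i = α_i − c_i = 0, so c_i* = α_i.
NE contributions = (0.9, 1.2, 1.4, 2.6, 1.2); G = 7.3.
W^NE = (Σα)·G − ½Σα_i² = 7.3² − ½·12.41 = 47.085.
Planner sets c_i = Σα_j = 7.3 for every i, so G^SO = 5·7.3 = 36.5.
W^SO = (Σα)·G^SO − ½·5·(Σα)² = (5/2)·7.3² = 133.225.
Deadweight loss = W^SO − W^NE = 86.14.

86.14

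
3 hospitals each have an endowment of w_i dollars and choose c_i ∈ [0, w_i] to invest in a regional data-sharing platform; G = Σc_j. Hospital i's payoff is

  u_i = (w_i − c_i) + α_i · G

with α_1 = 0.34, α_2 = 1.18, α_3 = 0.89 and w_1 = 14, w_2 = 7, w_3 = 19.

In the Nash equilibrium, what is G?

7

∂u_i/∂c_i = α_i − 1, so hospital i contributes w_i if α_i > 1, else 0.
α_i > 1 for i ∈ {2}; NE contributions (0, 7, 0), G = 7.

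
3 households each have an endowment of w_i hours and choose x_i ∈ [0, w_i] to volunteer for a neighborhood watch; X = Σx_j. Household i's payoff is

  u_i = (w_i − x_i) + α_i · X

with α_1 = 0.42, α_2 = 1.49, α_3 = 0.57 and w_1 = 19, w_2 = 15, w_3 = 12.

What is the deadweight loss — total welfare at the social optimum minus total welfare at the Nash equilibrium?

∂u_i/∂x_i = α_i − 1, so household i contributes w_i if α_i > 1, else 0.
α_i > 1 for i ∈ {2}; NE contributions (0, 15, 0), X = 15.
W^NE = Σw_i − X^NE + (Σα_i)·X^NE = 46 + 1.48·15 = 68.2.
Planner: ∂(Σu_j)/∂x_i = Σα_j − 1 = 1.48 > 0, so everyone contributes w_i; X^SO = 46, W^SO = 46 + 1.48·46 = 114.08.
Deadweight loss = 45.88.

45.88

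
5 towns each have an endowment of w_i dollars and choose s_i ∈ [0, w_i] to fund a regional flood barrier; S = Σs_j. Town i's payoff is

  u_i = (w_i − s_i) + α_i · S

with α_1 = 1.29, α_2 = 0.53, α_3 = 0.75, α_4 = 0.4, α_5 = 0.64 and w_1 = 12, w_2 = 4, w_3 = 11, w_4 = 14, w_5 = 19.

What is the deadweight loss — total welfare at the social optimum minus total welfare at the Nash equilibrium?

125.28

∂u_i/∂s_i = α_i − 1, so town i contributes w_i if α_i > 1, else 0.
α_i > 1 for i ∈ {1}; NE contributions (12, 0, 0, 0, 0), S = 12.
W^NE = Σw_i − S^NE + (Σα_i)·S^NE = 60 + 2.61·12 = 91.32.
Planner: ∂(Σu_j)/∂s_i = Σα_j − 1 = 2.61 > 0, so everyone contributes w_i; S^SO = 60, W^SO = 60 + 2.61·60 = 216.6.
Deadweight loss = 125.28.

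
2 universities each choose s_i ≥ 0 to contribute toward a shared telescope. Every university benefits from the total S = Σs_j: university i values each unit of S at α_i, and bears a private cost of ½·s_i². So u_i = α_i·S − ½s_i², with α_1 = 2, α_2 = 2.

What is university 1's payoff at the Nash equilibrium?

6

University i's FOC: ∂u_i/∂s_i = α_i − s_i = 0, so s_i* = α_i.
NE contributions = (2, 2); S = 4.
u_1 = α_1·S − ½·(s_1)² = 2·4 − ½·2² = 6.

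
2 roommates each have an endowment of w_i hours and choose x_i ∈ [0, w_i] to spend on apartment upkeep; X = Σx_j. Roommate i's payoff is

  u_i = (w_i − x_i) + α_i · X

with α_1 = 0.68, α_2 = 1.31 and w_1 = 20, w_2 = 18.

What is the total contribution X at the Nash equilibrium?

18

∂u_i/∂x_i = α_i − 1, so roommate i contributes w_i if α_i > 1, else 0.
α_i > 1 for i ∈ {2}; NE contributions (0, 18), X = 18.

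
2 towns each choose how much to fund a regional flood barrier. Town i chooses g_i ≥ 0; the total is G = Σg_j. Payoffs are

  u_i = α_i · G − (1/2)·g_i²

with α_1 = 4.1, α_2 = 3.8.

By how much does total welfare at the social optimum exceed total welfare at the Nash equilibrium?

Town i's FOC: ∂u_i/∂g_i = α_i − g_i = 0, so g_i* = α_i.
NE contributions = (4.1, 3.8); G = 7.9.
W^NE = (Σα)·G − ½Σα_i² = 7.9² − ½·31.25 = 46.785.
Planner sets g_i = Σα_j = 7.9 for every i, so G^SO = 2·7.9 = 15.8.
W^SO = (Σα)·G^SO − ½·2·(Σα)² = (2/2)·7.9² = 62.41.
Deadweight loss = W^SO − W^NE = 15.625.

15.625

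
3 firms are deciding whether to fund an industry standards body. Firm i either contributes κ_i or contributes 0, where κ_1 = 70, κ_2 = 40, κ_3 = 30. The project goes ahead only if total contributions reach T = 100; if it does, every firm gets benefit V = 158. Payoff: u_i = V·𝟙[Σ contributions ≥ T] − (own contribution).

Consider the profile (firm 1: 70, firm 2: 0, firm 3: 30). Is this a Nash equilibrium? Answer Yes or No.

Total = 100 ≥ 100: provided.
Firm 1 (pledges 70, payoff 88): dropping to 0 → total 30, payoff 0. No gain.
Firm 2 (pledges 0, payoff 158): pledging 40 → total 140, payoff 118. No gain.
Firm 3 (pledges 30, payoff 128): dropping to 0 → total 70, payoff 0. No gain.

Yes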